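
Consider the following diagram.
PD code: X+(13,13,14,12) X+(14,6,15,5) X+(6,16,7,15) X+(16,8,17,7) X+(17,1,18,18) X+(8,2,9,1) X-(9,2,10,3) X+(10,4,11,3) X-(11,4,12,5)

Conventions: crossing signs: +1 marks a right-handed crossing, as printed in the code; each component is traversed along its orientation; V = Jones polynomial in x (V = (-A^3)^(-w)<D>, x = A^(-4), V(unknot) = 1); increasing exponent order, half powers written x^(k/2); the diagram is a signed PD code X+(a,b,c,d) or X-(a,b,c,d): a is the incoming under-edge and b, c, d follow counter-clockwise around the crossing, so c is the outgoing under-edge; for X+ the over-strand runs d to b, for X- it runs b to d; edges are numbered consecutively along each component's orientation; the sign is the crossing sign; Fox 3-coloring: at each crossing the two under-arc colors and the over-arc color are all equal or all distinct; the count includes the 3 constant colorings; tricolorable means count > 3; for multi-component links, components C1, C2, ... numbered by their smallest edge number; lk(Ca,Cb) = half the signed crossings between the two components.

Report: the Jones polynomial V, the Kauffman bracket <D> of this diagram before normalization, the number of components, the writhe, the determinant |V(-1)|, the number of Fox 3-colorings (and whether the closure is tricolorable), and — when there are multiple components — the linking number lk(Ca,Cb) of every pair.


Jones polynomial: V(x) = x + x^3 - x^4
<D> = A^-1 - A^3 - A^11; writhe +5
components 1, writhe +5 (9 crossings)
3-colorings: 9 of 3^9, det 3 — tricolorable
note: |V(-1)| = 3: so tricolorable, since 3 divides 3


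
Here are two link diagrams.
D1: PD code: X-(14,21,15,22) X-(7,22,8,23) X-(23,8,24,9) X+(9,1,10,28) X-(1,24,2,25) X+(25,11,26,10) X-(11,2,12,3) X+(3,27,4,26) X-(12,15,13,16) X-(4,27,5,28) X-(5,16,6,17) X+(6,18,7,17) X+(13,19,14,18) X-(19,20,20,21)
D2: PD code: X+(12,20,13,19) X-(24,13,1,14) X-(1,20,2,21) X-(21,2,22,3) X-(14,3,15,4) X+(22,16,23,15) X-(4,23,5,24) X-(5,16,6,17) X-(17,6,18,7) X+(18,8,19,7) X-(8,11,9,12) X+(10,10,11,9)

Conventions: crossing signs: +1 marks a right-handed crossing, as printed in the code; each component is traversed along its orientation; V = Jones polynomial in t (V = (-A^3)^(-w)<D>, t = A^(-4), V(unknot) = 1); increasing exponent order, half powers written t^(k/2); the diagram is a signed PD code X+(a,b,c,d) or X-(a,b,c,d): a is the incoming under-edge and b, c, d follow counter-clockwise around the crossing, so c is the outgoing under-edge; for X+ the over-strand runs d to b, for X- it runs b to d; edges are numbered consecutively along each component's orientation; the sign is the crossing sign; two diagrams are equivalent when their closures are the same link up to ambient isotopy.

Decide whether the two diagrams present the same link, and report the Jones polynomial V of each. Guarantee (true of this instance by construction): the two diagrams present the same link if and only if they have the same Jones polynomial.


equivalent: no
V(D1) = t^-5 - 2t^-4 + 2t^-3 - 2t^-2 + 2t^-1 - 1 + t  (w -4, c 14, <D> = A^-16 - A^-12 + 2A^-8 - 2A^-4 + 2 - 2A^4 + A^8)
V(D2) = -t^-6 + t^-5 - t^-4 + 2t^-3 - t^-2 + t^-1  [12 crossings, <D> = A^-8 - A^-4 + 2 - A^4 + A^8 - A^12, w = -4]
key observation: 2 classes among 2 diagrams; unequal V(t) rules out equality


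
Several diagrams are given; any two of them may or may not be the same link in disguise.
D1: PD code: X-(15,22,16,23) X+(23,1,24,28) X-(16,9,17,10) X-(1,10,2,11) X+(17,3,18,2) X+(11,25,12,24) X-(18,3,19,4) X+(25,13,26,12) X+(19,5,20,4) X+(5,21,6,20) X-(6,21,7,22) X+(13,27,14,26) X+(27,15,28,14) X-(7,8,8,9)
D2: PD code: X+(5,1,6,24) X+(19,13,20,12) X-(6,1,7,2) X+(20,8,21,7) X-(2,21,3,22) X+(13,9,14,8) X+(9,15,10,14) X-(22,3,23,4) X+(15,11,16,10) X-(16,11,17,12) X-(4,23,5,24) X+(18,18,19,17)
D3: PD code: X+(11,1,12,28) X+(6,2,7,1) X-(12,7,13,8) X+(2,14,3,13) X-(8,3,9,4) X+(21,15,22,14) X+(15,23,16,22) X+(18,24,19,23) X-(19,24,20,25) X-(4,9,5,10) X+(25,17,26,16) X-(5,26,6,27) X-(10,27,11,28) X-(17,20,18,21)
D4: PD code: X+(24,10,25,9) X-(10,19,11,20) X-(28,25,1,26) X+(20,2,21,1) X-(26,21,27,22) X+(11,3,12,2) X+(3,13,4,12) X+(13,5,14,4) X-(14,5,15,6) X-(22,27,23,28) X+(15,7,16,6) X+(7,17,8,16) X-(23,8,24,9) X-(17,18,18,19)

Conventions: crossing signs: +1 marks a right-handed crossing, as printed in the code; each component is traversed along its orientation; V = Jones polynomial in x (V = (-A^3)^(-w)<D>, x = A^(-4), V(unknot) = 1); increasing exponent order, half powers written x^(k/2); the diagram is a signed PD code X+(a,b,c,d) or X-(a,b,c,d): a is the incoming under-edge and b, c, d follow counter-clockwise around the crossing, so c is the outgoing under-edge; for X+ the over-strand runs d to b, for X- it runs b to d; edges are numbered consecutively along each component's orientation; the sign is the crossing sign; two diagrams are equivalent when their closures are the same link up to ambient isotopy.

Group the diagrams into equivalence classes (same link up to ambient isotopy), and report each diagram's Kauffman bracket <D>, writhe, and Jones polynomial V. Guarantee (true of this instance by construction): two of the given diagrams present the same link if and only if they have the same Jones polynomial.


equivalence classes: {D1} | {D2, D3, D4}
D1 (bracket -A^-22 + A^-18 - A^-14 + A^-10 + A^-2; 14 crossings at w = +2): V = x^2 + x^4 - x^5 + x^6 - x^7
D2 (bracket -A^-6 + A^-2 - A^2 + 3A^6 - A^10 + A^14 - A^18; 12 crossings at w = +2): V = -x^-3 + x^-2 - x^-1 + 3 - x + x^2 - x^3
V(D3) = -x^-3 + x^-2 - x^-1 + 3 - x + x^2 - x^3  (w 0, c 14, <D> = -A^-12 + A^-8 - A^-4 + 3 - A^4 + A^8 - A^12)
V(D4) = -x^-3 + x^-2 - x^-1 + 3 - x + x^2 - x^3  [14 crossings, <D> = -A^-12 + A^-8 - A^-4 + 3 - A^4 + A^8 - A^12, w = 0]
key observation: V(x) takes 2 values over 4 diagrams, fixing the grouping


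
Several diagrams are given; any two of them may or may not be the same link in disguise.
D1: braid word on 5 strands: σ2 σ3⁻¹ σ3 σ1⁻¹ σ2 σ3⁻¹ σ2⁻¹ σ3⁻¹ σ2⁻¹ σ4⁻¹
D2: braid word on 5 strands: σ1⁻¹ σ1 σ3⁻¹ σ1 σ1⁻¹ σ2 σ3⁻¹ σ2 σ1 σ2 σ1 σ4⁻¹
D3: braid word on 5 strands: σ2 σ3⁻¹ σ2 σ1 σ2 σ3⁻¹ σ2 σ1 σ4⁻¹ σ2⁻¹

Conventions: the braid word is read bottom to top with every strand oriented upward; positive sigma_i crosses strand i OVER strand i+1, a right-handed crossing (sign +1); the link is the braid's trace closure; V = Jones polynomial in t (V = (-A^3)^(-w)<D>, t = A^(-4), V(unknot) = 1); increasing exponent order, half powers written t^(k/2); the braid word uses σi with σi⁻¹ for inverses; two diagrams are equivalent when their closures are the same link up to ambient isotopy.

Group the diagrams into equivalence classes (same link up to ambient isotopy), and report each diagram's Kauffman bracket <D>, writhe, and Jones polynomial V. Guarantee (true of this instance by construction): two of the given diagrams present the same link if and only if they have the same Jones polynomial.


grouping into links: {D1} | {D2, D3}
V(D1) = 1  (w -4, c 10, <D> = A^-12)
V(D2) = t^-1 - 1 + 2t - 2t^2 + 2t^3 - 2t^4 + t^5  (w +2, c 12, <D> = A^-14 - 2A^-10 + 2A^-6 - 2A^-2 + 2A^2 - A^6 + A^10)
V(D3) = t^-1 - 1 + 2t - 2t^2 + 2t^3 - 2t^4 + t^5  (w +2, c 10, <D> = A^-14 - 2A^-10 + 2A^-6 - 2A^-2 + 2A^2 - A^6 + A^10)
key observation: comparing 3 Jones polynomials yields 2 groups


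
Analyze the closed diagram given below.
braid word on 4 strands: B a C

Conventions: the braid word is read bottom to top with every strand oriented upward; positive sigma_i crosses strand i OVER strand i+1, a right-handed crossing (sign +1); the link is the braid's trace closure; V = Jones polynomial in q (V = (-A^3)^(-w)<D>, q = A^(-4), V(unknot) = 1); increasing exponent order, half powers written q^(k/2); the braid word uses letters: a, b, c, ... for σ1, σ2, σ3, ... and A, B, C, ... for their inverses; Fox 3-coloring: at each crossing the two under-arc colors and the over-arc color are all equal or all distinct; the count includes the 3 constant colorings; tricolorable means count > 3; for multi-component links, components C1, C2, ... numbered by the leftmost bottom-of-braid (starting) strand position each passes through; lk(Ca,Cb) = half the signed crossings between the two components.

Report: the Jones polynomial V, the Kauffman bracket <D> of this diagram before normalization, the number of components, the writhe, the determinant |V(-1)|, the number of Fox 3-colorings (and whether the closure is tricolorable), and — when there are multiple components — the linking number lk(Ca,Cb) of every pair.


V = 1
<D> = -A^-3 (w = -1)
1 component over 3 crossings, w = -1
3 Fox colorings among 3^3, |V(-1)| = 1: not tricolorable
why: w = -1 (over 3 crossings) is diagram-only; (-A^3)^(1) removes it from V


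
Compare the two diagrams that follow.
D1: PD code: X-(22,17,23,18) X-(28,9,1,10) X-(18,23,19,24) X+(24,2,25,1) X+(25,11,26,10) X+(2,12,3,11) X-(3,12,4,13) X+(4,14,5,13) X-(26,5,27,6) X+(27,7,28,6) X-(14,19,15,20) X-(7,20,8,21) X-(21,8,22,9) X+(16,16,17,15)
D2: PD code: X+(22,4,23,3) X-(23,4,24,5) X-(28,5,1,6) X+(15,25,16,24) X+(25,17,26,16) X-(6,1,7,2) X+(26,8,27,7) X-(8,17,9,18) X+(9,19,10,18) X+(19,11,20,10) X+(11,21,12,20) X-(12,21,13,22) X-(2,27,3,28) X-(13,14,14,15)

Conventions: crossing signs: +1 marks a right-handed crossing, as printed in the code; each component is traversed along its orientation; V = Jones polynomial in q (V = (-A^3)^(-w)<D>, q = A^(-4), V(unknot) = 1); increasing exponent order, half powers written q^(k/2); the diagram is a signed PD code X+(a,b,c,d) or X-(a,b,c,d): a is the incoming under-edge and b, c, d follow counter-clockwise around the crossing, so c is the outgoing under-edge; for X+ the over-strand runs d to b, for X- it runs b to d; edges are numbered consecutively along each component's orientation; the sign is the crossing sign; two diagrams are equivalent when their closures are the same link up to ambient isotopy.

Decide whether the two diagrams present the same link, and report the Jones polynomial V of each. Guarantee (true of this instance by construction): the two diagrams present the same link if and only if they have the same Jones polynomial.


equivalent: no
D1 (bracket A^-2 - A^2 + 2A^6 - A^10 + A^14 - A^18; 14 crossings at w = -2): V = -q^-6 + q^-5 - q^-4 + 2q^-3 - q^-2 + q^-1
V(D2) = -q^-3 + q^-2 - q^-1 + 3 - q + q^2 - q^3  [14 crossings, <D> = -A^-12 + A^-8 - A^-4 + 3 - A^4 + A^8 - A^12, w = 0]
observation: 2 classes among 2 diagrams; unequal V(q) rules out equality


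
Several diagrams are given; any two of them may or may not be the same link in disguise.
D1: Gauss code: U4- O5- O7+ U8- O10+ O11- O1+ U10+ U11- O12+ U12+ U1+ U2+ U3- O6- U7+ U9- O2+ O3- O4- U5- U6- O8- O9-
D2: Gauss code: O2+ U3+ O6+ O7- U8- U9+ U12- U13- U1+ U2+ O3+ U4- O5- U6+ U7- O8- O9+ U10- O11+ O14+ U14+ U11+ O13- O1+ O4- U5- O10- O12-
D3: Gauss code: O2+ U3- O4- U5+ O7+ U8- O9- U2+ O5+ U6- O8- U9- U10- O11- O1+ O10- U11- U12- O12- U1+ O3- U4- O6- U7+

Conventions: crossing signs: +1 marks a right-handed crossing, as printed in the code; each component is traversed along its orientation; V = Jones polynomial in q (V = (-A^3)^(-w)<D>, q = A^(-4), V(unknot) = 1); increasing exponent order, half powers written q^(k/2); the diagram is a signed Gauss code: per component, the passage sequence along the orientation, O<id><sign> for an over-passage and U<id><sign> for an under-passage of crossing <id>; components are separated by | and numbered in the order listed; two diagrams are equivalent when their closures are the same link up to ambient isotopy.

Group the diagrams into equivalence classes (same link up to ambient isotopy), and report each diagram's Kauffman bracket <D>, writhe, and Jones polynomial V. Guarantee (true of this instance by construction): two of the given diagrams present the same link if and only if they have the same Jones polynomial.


classes: {D1} | {D2} | {D3}
V(D1) = -q^-6 + q^-5 - q^-4 + 2q^-3 - q^-2 + q^-1  [12 crossings, <D> = A^-2 - A^2 + 2A^6 - A^10 + A^14 - A^18, w = -2]
D2 (bracket A^4 + A^12 - A^16; 14 crossings at w = 0): V = -q^-4 + q^-3 + q^-1
D3 (bracket -A^-20 + 3A^-16 - 4A^-12 + 6A^-8 - 6A^-4 + 6 - 5A^4 + 3A^8 - A^12; 12 crossings at w = -4): V = -q^-6 + 3q^-5 - 5q^-4 + 6q^-3 - 6q^-2 + 6q^-1 - 4 + 3q - q^2
note: comparing 3 Jones polynomials yields 3 groups


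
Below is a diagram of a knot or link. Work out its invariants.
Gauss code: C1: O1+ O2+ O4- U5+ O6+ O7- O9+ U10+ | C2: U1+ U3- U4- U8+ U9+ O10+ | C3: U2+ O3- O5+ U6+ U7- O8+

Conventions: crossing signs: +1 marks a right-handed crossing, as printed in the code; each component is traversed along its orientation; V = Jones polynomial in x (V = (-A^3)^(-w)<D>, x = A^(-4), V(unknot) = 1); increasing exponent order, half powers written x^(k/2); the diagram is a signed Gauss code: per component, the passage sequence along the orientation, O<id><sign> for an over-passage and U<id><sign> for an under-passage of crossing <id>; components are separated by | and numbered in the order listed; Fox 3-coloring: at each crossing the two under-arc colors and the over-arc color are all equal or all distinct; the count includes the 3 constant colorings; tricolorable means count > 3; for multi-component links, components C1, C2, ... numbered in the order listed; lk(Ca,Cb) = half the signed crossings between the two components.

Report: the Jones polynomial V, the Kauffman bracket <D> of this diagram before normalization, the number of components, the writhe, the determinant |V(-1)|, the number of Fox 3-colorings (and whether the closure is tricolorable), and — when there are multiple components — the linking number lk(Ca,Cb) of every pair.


V = x + 2x^3 + x^5
<D> = A^-8 + 2 + A^8 (w = +4)
3 components over 10 crossings, w = +4
lk(C1,C2): +1
lk(C1,C3) = +1
linking number lk(C2,C3) = 0
3 Fox colorings among 3^10, |V(-1)| = 4: not tricolorable
why: det 4 = |V(-1)|; not divisible by 3, so not tricolorable


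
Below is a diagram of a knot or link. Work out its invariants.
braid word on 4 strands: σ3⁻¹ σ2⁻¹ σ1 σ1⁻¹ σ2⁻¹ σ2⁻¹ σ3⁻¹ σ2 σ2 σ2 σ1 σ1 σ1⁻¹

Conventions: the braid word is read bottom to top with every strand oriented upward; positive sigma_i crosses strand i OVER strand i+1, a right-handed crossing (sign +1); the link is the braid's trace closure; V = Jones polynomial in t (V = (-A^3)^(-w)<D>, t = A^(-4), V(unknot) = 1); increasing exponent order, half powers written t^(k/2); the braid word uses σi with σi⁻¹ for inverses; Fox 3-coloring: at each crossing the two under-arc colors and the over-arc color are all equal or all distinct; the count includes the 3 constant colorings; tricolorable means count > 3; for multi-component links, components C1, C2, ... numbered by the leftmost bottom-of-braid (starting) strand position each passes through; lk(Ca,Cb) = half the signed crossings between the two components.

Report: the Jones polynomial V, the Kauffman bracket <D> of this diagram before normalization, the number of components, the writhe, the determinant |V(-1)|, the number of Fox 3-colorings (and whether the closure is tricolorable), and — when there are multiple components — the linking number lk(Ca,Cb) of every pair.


V(t) = -t^-5 + t^-4 - t^-3 + 2t^-2 - t^-1 + 2 - t
bracket: A^-7 - 2A^-3 + A - 2A^5 + A^9 - A^13 + A^17, w = -1
1 component, writhe -1, over 13 crossings
det 9, colorings 9 of 3^13 — tricolorable
observation: det 9 = |V(-1)|; divisible by 3, so tricolorable


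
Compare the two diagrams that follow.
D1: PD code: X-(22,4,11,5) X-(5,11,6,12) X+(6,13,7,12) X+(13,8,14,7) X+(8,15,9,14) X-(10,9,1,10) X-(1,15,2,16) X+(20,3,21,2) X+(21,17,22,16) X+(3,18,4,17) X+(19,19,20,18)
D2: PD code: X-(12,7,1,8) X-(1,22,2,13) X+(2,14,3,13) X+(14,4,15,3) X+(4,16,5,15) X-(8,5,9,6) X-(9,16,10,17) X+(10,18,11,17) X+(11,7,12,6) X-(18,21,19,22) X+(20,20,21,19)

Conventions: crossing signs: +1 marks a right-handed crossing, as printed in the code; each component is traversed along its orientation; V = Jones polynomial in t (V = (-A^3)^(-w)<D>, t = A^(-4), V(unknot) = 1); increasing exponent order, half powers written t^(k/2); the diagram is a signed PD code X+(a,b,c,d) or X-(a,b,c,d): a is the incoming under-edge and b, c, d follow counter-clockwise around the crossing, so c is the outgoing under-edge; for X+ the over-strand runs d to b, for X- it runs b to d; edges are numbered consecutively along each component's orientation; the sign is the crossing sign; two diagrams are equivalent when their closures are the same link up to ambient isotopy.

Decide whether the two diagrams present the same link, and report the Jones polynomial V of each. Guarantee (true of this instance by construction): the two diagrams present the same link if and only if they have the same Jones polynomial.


equivalent: yes
V(D1) = -t^(1/2) - t^(5/2)  (w +3, c 11, <D> = A^-1 + A^7)
V(D2) = -t^(1/2) - t^(5/2)  (w +1, c 11, <D> = A^-7 + A)
why: all 2 diagrams share one V(t), hence one class


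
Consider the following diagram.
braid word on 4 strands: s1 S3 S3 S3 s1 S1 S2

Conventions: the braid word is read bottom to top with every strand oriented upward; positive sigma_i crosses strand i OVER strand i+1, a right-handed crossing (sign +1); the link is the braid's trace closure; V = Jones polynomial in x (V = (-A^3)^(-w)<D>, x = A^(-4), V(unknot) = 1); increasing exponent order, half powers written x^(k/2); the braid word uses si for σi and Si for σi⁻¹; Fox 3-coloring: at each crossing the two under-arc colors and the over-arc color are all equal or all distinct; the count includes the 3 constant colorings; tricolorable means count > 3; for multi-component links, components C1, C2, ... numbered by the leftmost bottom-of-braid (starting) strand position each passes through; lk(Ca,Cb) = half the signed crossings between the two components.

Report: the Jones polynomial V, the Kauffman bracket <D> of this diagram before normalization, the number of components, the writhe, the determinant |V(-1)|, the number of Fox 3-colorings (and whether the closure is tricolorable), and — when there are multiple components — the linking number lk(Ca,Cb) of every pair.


V = -x^-4 + x^-3 + x^-1
<D> = -A^-5 - A^3 + A^7 (w = -3)
1 component over 7 crossings, w = -3
9 Fox colorings among 3^7, |V(-1)| = 3: tricolorable
why: the span of V is 3, forcing >= 3 crossings in any diagram


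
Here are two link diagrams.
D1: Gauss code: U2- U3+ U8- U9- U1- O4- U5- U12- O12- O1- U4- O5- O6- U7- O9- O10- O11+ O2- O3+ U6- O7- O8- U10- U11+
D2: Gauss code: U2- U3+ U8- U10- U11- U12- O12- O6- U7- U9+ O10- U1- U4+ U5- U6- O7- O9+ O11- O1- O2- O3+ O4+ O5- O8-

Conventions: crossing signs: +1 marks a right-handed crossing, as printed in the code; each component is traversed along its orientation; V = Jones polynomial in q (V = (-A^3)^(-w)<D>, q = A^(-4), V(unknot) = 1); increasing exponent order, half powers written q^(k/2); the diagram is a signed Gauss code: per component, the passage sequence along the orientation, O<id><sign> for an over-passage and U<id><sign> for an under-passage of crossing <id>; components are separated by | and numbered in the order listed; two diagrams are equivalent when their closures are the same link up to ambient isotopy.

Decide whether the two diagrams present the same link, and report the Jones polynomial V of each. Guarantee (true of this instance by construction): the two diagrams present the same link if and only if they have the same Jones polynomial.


equivalent: no
V(D1) = q^-8 - 2q^-7 + q^-6 - 2q^-5 + 2q^-4 + q^-2  (w -8, c 12, <D> = A^-16 + 2A^-8 - 2A^-4 + 1 - 2A^4 + A^8)
D2 (bracket A^-14 + A^-6 - A^-2; 12 crossings at w = -6): V = -q^-4 + q^-3 + q^-1
why: 2 classes among 2 diagrams; unequal V(q) rules out equality


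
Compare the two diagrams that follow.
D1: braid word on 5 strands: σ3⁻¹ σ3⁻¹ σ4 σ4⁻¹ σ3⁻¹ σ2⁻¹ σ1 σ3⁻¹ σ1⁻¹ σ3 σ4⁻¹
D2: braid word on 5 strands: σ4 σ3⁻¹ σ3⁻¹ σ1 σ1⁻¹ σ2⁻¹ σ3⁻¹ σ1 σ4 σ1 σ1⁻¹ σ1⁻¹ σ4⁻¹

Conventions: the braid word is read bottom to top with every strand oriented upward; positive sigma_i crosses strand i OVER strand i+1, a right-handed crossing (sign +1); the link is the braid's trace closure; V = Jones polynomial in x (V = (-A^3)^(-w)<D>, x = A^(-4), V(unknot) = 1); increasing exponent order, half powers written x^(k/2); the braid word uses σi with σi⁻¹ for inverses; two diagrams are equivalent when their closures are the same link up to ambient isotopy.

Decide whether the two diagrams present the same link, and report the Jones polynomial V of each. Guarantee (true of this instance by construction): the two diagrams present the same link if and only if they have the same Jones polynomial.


equivalent: yes
V(D1) = x^(-9/2) - x^(-5/2) - x^(-3/2) - x^(-1/2)  (w -5, c 11, <D> = A^-13 + A^-9 + A^-5 - A^3)
V(D2) = x^(-9/2) - x^(-5/2) - x^(-3/2) - x^(-1/2)  [13 crossings, <D> = A^-7 + A^-3 + A - A^9, w = -3]
key observation: one V(x) for all 2 diagrams — one class (guaranteed)


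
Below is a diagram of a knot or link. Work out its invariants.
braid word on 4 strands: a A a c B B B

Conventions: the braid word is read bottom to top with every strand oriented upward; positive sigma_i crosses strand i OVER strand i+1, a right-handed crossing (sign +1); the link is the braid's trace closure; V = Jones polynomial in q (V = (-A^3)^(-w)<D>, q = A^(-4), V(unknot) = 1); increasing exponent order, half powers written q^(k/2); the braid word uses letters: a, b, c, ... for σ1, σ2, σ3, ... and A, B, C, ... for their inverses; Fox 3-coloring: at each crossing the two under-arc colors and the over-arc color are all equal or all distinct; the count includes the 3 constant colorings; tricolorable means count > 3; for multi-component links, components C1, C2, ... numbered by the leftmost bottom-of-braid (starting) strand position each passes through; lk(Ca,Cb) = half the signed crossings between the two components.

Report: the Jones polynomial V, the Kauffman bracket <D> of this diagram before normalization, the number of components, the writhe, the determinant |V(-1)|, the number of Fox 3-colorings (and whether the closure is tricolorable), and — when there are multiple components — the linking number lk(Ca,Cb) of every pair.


Jones polynomial: V(q) = -q^-4 + q^-3 + q^-1
<D> = -A - A^9 + A^13; writhe -1
components 1, writhe -1 (7 crossings)
3-colorings: 9 of 3^7, det 3 — tricolorable
note: V spans 3 powers of q: at least 3 crossings in any diagram


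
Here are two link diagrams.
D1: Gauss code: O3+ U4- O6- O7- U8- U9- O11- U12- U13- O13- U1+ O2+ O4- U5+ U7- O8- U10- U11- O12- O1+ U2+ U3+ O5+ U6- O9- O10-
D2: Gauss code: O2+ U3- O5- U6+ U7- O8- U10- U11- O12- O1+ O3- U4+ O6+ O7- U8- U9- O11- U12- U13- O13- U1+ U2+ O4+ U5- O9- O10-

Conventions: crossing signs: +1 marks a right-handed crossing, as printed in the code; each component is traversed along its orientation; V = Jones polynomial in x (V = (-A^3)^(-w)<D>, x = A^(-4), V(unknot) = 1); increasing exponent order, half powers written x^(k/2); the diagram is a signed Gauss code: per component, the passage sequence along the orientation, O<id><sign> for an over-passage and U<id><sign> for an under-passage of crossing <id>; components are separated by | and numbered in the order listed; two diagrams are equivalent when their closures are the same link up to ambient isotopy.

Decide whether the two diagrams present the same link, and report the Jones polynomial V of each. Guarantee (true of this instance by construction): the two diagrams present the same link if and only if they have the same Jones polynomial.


equivalent: yes
V(D1) = -x^-6 + x^-5 - x^-4 + 2x^-3 - x^-2 + x^-1  (w -5, c 13, <D> = -A^-11 + A^-7 - 2A^-3 + A - A^5 + A^9)
V(D2) = -x^-6 + x^-5 - x^-4 + 2x^-3 - x^-2 + x^-1  (w -5, c 13, <D> = -A^-11 + A^-7 - 2A^-3 + A - A^5 + A^9)
why: one V(x) for all 2 diagrams — one class (guaranteed)


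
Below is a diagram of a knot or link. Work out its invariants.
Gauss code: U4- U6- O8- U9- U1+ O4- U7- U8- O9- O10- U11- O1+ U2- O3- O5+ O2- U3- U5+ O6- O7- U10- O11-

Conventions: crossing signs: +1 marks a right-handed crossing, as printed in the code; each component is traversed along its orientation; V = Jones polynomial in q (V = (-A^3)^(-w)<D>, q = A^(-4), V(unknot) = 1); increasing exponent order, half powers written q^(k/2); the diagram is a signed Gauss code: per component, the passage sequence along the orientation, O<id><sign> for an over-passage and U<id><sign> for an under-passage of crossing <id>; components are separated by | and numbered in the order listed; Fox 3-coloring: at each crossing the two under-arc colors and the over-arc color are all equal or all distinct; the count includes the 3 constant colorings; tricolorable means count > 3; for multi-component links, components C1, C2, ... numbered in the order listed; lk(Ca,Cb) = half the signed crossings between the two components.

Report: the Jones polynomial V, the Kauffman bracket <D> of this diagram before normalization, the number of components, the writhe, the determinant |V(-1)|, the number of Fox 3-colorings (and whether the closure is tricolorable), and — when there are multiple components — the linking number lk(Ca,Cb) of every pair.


Jones polynomial: V(q) = q^-8 - 2q^-7 + q^-6 - 2q^-5 + 2q^-4 + q^-2
<D> = -A^-13 - 2A^-5 + 2A^-1 - A^3 + 2A^7 - A^11; writhe -7
components 1, writhe -7 (11 crossings)
3-colorings: 27 of 3^11, det 9 — tricolorable
note: the span of V is 6, forcing >= 6 crossings in any diagram


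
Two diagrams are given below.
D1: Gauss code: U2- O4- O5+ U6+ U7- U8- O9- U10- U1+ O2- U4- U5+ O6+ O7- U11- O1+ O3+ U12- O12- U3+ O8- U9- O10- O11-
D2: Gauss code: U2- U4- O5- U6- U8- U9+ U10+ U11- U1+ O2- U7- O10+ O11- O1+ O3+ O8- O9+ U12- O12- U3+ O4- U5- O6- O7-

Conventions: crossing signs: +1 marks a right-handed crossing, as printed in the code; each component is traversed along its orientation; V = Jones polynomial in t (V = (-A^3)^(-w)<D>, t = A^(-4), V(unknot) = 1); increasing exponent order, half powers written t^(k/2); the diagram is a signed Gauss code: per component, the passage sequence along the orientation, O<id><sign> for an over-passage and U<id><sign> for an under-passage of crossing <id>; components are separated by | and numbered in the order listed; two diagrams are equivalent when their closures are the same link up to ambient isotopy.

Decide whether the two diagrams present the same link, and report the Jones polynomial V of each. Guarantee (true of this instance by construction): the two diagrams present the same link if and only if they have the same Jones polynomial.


equivalent: yes
V(D1) = -t^-6 + t^-5 - t^-4 + 2t^-3 - t^-2 + t^-1  (w -4, c 12, <D> = A^-8 - A^-4 + 2 - A^4 + A^8 - A^12)
V(D2) = -t^-6 + t^-5 - t^-4 + 2t^-3 - t^-2 + t^-1  [12 crossings, <D> = A^-8 - A^-4 + 2 - A^4 + A^8 - A^12, w = -4]
key observation: all 2 diagrams share one V(t), hence one class


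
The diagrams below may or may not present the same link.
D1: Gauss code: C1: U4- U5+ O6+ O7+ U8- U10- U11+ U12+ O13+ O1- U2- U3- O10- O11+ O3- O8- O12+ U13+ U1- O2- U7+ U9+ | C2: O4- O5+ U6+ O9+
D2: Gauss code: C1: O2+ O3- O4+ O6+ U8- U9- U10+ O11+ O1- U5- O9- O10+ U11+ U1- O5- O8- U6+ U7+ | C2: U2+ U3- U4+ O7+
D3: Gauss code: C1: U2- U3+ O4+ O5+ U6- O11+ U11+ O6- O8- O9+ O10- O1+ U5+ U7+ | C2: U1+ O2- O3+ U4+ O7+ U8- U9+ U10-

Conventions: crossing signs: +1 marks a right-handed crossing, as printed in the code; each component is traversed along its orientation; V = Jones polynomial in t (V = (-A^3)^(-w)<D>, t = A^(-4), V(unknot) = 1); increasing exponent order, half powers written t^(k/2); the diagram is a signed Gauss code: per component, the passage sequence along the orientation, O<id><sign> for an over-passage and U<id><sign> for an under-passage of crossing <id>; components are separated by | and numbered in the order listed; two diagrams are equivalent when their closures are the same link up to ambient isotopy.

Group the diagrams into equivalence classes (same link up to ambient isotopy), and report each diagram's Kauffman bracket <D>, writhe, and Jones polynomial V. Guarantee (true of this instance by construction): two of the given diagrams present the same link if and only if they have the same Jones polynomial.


classes: {D1, D2, D3}
V(D1) = -t^(1/2) - t^(5/2)  [13 crossings, <D> = A^-7 + A, w = +1]
D2 (bracket A^-7 + A; 11 crossings at w = +1): V = -t^(1/2) - t^(5/2)
D3 (bracket A^-1 + A^7; 11 crossings at w = +3): V = -t^(1/2) - t^(5/2)
note: one V(t) for all 3 diagrams — one class (guaranteed)


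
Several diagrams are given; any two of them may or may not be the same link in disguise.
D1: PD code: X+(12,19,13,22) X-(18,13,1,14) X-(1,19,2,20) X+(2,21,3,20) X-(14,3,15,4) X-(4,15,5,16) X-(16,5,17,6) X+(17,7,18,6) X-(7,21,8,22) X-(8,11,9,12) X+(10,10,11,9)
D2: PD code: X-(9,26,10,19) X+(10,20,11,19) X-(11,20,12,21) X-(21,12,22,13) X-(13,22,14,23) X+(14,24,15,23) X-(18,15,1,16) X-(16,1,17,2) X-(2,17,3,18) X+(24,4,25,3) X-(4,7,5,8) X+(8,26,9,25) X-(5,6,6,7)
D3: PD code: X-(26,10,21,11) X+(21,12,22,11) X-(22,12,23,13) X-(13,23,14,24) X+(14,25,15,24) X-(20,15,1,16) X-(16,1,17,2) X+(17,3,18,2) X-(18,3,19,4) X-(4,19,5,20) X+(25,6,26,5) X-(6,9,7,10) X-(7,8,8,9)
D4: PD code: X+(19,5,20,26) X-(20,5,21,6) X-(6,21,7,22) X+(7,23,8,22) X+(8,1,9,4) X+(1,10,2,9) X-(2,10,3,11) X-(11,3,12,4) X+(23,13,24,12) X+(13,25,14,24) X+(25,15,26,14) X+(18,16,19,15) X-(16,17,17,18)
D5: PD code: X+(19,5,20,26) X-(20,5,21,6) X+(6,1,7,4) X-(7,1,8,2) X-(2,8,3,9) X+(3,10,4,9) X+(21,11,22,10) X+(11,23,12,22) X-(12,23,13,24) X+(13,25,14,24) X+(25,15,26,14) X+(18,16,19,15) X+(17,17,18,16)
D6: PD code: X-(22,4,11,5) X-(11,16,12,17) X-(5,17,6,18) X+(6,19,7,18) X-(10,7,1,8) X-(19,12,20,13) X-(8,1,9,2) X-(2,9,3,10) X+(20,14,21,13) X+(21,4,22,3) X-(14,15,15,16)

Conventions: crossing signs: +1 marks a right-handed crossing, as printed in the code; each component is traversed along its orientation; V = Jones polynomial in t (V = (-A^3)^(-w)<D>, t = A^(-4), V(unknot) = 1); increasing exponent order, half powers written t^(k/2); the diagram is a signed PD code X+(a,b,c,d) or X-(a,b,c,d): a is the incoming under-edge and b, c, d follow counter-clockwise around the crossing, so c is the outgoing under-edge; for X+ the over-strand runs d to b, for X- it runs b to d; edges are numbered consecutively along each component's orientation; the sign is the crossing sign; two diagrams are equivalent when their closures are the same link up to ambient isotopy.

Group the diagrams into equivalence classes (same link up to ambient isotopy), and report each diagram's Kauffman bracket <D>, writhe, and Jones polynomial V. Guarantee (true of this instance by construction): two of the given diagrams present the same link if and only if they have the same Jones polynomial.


equivalence classes: {D1, D2, D3, D6} | {D4, D5}
D1 (bracket A^-7 + A^-3 + A - A^9; 11 crossings at w = -3): V = t^(-9/2) - t^(-5/2) - t^(-3/2) - t^(-1/2)
V(D2) = t^(-9/2) - t^(-5/2) - t^(-3/2) - t^(-1/2)  [13 crossings, <D> = A^-13 + A^-9 + A^-5 - A^3, w = -5]
D3 (bracket A^-13 + A^-9 + A^-5 - A^3; 13 crossings at w = -5): V = t^(-9/2) - t^(-5/2) - t^(-3/2) - t^(-1/2)
V(D4) = -t^(1/2) - t^(3/2) - t^(5/2) + t^(9/2)  (w +3, c 13, <D> = -A^-9 + A^-1 + A^3 + A^7)
D5 (bracket -A^-3 + A^5 + A^9 + A^13; 13 crossings at w = +5): V = -t^(1/2) - t^(3/2) - t^(5/2) + t^(9/2)
V(D6) = t^(-9/2) - t^(-5/2) - t^(-3/2) - t^(-1/2)  (w -5, c 11, <D> = A^-13 + A^-9 + A^-5 - A^3)
observation: 2 classes among 6 diagrams; unequal V(t) rules out equality


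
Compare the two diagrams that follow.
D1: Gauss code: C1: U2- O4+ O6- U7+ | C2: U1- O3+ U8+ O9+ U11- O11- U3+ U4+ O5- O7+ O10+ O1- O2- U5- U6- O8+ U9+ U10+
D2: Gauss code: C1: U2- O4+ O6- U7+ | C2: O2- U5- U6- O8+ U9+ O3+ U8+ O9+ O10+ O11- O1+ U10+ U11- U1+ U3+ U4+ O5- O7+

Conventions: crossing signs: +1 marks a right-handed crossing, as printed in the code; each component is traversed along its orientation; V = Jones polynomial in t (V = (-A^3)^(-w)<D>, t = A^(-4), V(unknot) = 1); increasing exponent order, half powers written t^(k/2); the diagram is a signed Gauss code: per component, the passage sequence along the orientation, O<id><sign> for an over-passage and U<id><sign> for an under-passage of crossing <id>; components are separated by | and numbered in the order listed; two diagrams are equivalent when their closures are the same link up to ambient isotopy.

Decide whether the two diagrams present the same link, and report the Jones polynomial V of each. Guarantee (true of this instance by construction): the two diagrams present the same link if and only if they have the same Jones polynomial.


same link: yes
V(D1) = -t^(1/2) - t^(3/2) - t^(5/2) + t^(9/2)  [11 crossings, <D> = -A^-15 + A^-7 + A^-3 + A, w = +1]
D2 (bracket -A^-9 + A^-1 + A^3 + A^7; 11 crossings at w = +3): V = -t^(1/2) - t^(3/2) - t^(5/2) + t^(9/2)
note: from 11 to 11 crossings by R-moves: one link, two diagrams


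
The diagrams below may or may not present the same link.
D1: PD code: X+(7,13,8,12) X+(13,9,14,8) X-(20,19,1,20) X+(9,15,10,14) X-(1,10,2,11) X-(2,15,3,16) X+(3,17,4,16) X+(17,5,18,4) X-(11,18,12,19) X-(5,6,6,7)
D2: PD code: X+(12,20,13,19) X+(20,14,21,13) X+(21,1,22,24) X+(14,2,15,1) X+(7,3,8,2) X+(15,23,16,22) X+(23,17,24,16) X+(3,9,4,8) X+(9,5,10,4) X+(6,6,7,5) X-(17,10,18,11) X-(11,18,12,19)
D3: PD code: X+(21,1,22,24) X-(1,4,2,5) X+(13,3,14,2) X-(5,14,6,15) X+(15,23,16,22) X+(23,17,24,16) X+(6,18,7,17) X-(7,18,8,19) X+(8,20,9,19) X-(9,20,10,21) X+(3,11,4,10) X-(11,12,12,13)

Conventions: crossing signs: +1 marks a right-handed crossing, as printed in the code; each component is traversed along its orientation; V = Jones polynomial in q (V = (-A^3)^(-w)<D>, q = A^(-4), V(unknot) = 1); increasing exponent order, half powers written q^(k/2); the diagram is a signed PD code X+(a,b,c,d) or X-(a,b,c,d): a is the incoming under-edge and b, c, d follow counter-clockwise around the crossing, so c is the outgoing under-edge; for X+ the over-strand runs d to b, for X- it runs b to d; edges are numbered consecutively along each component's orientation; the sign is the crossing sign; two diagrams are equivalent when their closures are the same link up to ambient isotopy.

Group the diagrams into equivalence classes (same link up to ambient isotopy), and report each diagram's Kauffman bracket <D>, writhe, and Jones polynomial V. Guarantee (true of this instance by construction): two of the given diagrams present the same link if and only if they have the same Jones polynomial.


classes: {D1} | {D2} | {D3}
V(D1) = q^-1 - 1 + 2q - 2q^2 + 2q^3 - 2q^4 + q^5  [10 crossings, <D> = A^-20 - 2A^-16 + 2A^-12 - 2A^-8 + 2A^-4 - 1 + A^4, w = 0]
D2 (bracket A^-8 - 2A^-4 + 1 - 2A^4 + 2A^8 + A^16; 12 crossings at w = +8): V = q^2 + 2q^4 - 2q^5 + q^6 - 2q^7 + q^8
D3 (bracket -A^-18 + 2A^-14 - 2A^-10 + 3A^-6 - 3A^-2 + 2A^2 - A^6 + A^10; 12 crossings at w = +2): V = q^-1 - 1 + 2q - 3q^2 + 3q^3 - 2q^4 + 2q^5 - q^6
note: comparing 3 Jones polynomials yields 3 groups


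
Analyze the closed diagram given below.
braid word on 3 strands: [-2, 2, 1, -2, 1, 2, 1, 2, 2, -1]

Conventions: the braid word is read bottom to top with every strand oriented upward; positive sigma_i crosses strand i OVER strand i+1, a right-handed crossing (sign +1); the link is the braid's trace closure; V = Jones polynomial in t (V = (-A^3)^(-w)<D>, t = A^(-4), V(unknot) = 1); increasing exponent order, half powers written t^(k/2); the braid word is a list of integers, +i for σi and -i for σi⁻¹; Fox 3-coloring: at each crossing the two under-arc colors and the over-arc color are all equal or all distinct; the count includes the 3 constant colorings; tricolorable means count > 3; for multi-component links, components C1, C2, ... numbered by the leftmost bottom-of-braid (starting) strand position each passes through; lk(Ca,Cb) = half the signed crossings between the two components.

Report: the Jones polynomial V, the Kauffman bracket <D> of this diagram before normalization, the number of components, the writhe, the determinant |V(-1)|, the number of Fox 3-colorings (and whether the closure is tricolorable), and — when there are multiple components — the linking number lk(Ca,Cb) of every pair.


V(t) = t + t^3 - t^4
bracket: -A^-4 + 1 + A^8, w = +4
1 component, writhe +4, over 10 crossings
det 3, colorings 9 of 3^10 — tricolorable
observation: free reduction leaves σ1 σ2⁻¹ σ1 σ2 σ1 σ2 σ2 σ1⁻¹ of the original 10 letters


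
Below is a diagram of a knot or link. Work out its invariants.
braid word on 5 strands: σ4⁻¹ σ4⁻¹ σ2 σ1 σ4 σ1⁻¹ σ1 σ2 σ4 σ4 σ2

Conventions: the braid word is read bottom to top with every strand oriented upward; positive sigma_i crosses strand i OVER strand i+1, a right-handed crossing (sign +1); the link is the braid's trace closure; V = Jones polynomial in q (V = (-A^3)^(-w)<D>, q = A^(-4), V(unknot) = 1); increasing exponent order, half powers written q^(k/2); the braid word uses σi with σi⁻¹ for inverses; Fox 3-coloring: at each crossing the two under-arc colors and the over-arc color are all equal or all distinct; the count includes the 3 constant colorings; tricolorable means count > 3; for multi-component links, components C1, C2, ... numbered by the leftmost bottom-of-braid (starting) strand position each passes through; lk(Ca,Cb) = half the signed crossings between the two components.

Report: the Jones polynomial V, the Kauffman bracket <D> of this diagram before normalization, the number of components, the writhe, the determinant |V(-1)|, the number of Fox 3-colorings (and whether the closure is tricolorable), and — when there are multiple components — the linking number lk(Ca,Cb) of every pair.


Jones polynomial: V(q) = -q^(1/2) - q^(3/2) - q^(5/2) + q^(9/2)
<D> = -A^-3 + A^5 + A^9 + A^13; writhe +5
components 2, writhe +5 (11 crossings)
linking number lk(C1,C2) = 0
3-colorings: 27 of 3^11, det 0 — tricolorable
note: span 4 respects span(V) <= c + mu - 1 = 12 for this 2-component diagram


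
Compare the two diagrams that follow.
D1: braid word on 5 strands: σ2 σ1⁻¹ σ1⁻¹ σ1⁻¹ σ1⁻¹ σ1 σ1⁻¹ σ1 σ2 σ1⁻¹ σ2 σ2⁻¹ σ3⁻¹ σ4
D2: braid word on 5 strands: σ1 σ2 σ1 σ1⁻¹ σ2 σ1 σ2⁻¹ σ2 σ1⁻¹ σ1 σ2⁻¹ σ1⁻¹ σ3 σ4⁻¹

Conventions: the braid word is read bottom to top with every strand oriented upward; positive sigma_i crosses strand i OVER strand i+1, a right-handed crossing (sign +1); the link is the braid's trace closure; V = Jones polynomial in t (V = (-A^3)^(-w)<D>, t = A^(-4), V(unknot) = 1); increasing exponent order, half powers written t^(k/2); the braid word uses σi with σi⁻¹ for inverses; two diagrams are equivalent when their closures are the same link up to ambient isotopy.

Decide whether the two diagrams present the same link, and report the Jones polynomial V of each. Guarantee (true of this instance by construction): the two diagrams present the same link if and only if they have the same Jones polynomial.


equivalent: no
D1 (bracket A^-10 - A^-6 + 2A^-2 - 2A^2 + 2A^6 - 2A^10 + A^14; 14 crossings at w = -2): V = t^-5 - 2t^-4 + 2t^-3 - 2t^-2 + 2t^-1 - 1 + t
V(D2) = 1  [14 crossings, <D> = A^6, w = +2]
observation: 2 values of V(t) split the 2 diagrams


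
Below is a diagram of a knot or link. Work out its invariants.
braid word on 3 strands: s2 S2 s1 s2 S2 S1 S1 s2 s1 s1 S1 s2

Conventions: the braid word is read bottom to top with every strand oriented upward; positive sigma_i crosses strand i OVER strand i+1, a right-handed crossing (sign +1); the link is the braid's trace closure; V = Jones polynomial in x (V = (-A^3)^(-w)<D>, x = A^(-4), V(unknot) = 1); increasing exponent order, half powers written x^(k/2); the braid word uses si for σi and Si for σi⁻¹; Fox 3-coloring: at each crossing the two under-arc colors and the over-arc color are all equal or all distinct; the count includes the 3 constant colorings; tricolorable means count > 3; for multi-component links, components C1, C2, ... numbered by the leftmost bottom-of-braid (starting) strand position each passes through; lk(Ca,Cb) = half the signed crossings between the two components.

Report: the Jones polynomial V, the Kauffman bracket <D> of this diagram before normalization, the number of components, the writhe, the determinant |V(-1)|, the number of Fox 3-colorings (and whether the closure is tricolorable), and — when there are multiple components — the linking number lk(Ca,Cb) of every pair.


V(x) = 1
bracket: A^6, w = +2
1 component, writhe +2, over 12 crossings
det 1, colorings 3 of 3^12 — not tricolorable
observation: the word shrinks to σ1⁻¹ σ2 σ1 σ2 after cancelling
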